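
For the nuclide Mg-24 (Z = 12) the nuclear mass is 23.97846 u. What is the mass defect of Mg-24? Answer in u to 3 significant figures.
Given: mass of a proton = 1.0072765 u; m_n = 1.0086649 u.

Σm = 12·m_p + 12·m_n = 12.0873180 + 12.1039788 = 24.1912968 u
Δm = 24.1912968 − 23.97846 = 0.2128368 u

0.213 u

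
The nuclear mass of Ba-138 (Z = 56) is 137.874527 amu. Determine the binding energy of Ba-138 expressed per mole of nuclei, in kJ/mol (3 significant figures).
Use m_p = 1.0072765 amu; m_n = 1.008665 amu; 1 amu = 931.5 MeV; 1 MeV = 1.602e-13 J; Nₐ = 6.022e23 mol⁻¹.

Z = 56, so N = A − Z = 138 − 56 = 82.
Total constituent mass: 56 × 1.0072765 + 82 × 1.008665 = 139.1180140 amu
The mass defect is 139.1180140 − 137.874527 = 1.2434870 amu.
E_B = 1.2434870 × 931.5 = 1158.31 MeV
Per nucleus in joules: 1158.31 MeV × 1.602e-13 J/MeV = 1.8556e-10 J
Per mole: 1.8556e-10 J × 6.022e23 mol⁻¹ = 1.1174e+14 J/mol

1.12e+11 kJ/mol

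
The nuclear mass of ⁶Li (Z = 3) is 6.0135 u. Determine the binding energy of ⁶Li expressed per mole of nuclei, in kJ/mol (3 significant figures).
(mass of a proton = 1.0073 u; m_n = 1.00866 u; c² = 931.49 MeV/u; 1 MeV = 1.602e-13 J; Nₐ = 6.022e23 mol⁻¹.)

The nucleus contains 3 protons and 6 − 3 = 3 neutrons.
Mass of separated nucleons = 3(1.0073) + 3(1.00866) = 3.0219 + 3.02598 = 6.04788 u
Δm = 6.04788 − 6.0135 = 0.03438 u
E_B = 0.03438 × 931.49 = 32.0246 MeV
Per nucleus in joules: 32.0246 MeV × 1.602e-13 J/MeV = 5.1303e-12 J
Per mole: 5.1303e-12 J × 6.022e23 mol⁻¹ = 3.0895e+12 J/mol

3.09e+09 kJ/mol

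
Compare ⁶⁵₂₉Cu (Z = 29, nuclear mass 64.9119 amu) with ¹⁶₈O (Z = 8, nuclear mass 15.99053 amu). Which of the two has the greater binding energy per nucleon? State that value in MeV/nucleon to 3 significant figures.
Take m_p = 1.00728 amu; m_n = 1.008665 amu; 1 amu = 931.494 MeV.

⁶⁵₂₉Cu: Σm = 29(1.00728) + 36(1.008665) = 65.523060 amu; Δm = 0.611160 amu; E_B = 569.29 MeV; E_B/A = 8.758 MeV
¹⁶₈O: Σm = 8(1.00728) + 8(1.008665) = 16.127560 amu; Δm = 0.137030 amu; E_B = 127.64 MeV; E_B/A = 7.978 MeV
⁶⁵₂₉Cu has the higher binding energy per nucleon, so it is the more tightly bound nucleus.

⁶⁵₂₉Cu; 8.76 MeV/nucleon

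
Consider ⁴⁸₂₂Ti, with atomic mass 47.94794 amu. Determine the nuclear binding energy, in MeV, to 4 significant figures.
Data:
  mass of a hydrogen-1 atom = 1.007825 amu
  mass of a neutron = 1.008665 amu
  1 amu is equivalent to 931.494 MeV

418.7 MeV

Z = 22, so N = A − Z = 48 − 22 = 26.
Σm = 22·m(¹H) + 26·m_n = 22.172150 + 26.225290 = 48.397440 amu
Δm = 48.397440 − 47.94794 = 0.449500 amu
Binding energy = Δm·c² = 0.449500 × 931.494 MeV/amu = 418.707 MeV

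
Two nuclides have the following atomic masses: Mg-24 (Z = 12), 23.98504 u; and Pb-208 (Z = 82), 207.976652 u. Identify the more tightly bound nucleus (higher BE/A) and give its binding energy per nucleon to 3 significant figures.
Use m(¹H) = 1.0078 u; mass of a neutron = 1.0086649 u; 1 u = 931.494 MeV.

Mg-24: Σm = 12(1.0078) + 12(1.0086649) = 24.1975788 u; Δm = 0.2125388 u; E_B = 197.98 MeV; E_B/A = 8.249 MeV
Pb-208: Σm = 82(1.0078) + 126(1.0086649) = 209.7313774 u; Δm = 1.7547254 u; E_B = 1634.5 MeV; E_B/A = 7.858 MeV
Mg-24 has the higher binding energy per nucleon, so it is the more tightly bound nucleus.

Mg-24; 8.25 MeV/nucleon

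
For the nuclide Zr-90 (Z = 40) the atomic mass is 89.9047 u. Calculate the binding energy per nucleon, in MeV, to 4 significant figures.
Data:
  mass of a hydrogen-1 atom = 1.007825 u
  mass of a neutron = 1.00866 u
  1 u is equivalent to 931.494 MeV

8.707 MeV/nucleon

With 40 protons and 50 neutrons (A = 90):
Σm = 40·m(¹H) + 50·m_n = 40.313000 + 50.43300 = 90.746000 u
Δm = 90.746000 − 89.9047 = 0.841300 u
Converting to energy: 0.841300 u × 931.494 MeV/u = 783.666 MeV
BE/A = 783.666 MeV / 90 = 8.707 MeV/nucleon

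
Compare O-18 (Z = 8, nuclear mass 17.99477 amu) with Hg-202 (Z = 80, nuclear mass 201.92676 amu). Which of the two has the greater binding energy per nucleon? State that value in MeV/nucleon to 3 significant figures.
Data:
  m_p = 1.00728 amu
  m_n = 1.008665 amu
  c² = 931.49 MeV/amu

Hg-202; 7.90 MeV/nucleon

O-18: Σm = 8(1.00728) + 10(1.008665) = 18.144890 amu; Δm = 0.150120 amu; E_B = 139.84 MeV; E_B/A = 7.769 MeV
Hg-202: Σm = 80(1.00728) + 122(1.008665) = 203.639530 amu; Δm = 1.712770 amu; E_B = 1595.4 MeV; E_B/A = 7.898 MeV
Hg-202 has the higher binding energy per nucleon, so it is the more tightly bound nucleus.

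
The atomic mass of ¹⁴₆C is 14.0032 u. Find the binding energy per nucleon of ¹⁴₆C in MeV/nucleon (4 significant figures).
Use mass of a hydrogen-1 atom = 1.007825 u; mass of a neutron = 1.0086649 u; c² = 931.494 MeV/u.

Total constituent mass: 6 × 1.007825 + 8 × 1.0086649 = 14.1162692 u
Δm = 14.1162692 − 14.0032 = 0.1130692 u
E_B = 0.1130692 × 931.494 = 105.323 MeV
Dividing by A = 14 gives 7.523 MeV per nucleon.

7.523 MeV/nucleon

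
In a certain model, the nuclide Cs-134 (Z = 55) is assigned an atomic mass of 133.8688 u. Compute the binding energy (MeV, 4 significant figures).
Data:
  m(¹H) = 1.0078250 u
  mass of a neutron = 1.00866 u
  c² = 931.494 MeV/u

1160 MeV

Mass of separated nucleons = 55(1.0078250) + 79(1.00866) = 55.4303750 + 79.68414 = 135.1145150 u
The mass defect is 135.1145150 − 133.8688 = 1.2457150 u.
Converting to energy: 1.2457150 u × 931.494 MeV/u = 1160.38 MeV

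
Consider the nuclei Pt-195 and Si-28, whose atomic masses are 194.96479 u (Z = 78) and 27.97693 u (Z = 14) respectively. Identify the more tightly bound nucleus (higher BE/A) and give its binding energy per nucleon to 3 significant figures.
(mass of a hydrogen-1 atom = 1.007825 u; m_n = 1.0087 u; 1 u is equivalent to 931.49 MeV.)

Si-28; 8.46 MeV/nucleon

Pt-195: Σm = 78(1.007825) + 117(1.0087) = 196.628250 u; Δm = 1.663460 u; E_B = 1549.5 MeV; E_B/A = 7.946 MeV
Si-28: Σm = 14(1.007825) + 14(1.0087) = 28.231350 u; Δm = 0.254420 u; E_B = 236.99 MeV; E_B/A = 8.464 MeV
Si-28 has the higher binding energy per nucleon, so it is the more tightly bound nucleus.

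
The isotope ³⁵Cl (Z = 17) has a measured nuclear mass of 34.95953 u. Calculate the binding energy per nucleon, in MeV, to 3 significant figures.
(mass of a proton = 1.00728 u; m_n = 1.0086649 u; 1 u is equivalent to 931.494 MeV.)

The nucleus contains 17 protons and 35 − 17 = 18 neutrons.
Σm = 17·m_p + 18·m_n = 17.12376 + 18.1559682 = 35.2797282 u
The mass defect is 35.2797282 − 34.95953 = 0.3201982 u.
Binding energy = Δm·c² = 0.3201982 × 931.494 MeV/u = 298.263 MeV
BE/A = 298.263 MeV / 35 = 8.522 MeV/nucleon

8.52 MeV/nucleon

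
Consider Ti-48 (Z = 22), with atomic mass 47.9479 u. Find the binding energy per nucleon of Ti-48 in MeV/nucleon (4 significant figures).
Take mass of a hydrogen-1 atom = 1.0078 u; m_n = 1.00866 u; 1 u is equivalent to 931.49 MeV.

8.711 MeV/nucleon

The nucleus contains 22 protons and 48 − 22 = 26 neutrons.
Total constituent mass: 22 × 1.0078 + 26 × 1.00866 = 48.39676 u
Δm = 48.39676 − 47.9479 = 0.44886 u
E_B = 0.44886 × 931.49 = 418.109 MeV
Dividing by A = 48 gives 8.711 MeV per nucleon.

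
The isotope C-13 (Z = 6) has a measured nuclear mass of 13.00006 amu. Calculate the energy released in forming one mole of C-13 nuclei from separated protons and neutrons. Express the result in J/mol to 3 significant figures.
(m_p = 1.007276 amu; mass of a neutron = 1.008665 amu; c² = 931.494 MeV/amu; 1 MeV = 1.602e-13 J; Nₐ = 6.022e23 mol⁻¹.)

9.37e+12 J/mol

Z = 6, so N = A − Z = 13 − 6 = 7.
Total constituent mass: 6 × 1.007276 + 7 × 1.008665 = 13.104311 amu
Δm = 13.104311 − 13.00006 = 0.104251 amu
E_B = 0.104251 × 931.494 = 97.1092 MeV
Per nucleus in joules: 97.1092 MeV × 1.602e-13 J/MeV = 1.5557e-11 J
Per mole: 1.5557e-11 J × 6.022e23 mol⁻¹ = 9.3684e+12 J/mol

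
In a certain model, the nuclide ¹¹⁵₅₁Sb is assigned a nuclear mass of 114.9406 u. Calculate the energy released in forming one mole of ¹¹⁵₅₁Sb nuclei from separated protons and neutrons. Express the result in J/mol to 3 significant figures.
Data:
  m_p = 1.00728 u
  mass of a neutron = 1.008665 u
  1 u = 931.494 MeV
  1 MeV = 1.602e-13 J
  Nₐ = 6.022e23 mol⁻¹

The nucleus contains 51 protons and 115 − 51 = 64 neutrons.
Total constituent mass: 51 × 1.00728 + 64 × 1.008665 = 115.925840 u
Δm = 115.925840 − 114.9406 = 0.985240 u
Converting to energy: 0.985240 u × 931.494 MeV/u = 917.745 MeV
Per nucleus in joules: 917.745 MeV × 1.602e-13 J/MeV = 1.4702e-10 J
Per mole: 1.4702e-10 J × 6.022e23 mol⁻¹ = 8.8535e+13 J/mol

8.85e+13 J/mol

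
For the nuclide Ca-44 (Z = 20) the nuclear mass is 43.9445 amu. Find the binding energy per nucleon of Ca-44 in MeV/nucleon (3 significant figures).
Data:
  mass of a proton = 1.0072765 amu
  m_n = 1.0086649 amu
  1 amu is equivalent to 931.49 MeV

Mass of separated nucleons = 20(1.0072765) + 24(1.0086649) = 20.1455300 + 24.2079576 = 44.3534876 amu
Mass defect Δm = 44.3534876 − 43.9445 = 0.4089876 amu
Converting to energy: 0.4089876 amu × 931.49 MeV/amu = 380.968 MeV
BE/A = 380.968 MeV / 44 = 8.658 MeV/nucleon

8.66 MeV/nucleon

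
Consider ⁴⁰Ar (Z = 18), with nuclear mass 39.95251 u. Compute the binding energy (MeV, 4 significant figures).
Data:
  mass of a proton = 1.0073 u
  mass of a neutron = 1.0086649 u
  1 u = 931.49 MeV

Mass of separated nucleons = 18(1.0073) + 22(1.0086649) = 18.1314 + 22.1906278 = 40.3220278 u
Δm = 40.3220278 − 39.95251 = 0.3695178 u
Binding energy = Δm·c² = 0.3695178 × 931.49 MeV/u = 344.202 MeV

344.2 MeV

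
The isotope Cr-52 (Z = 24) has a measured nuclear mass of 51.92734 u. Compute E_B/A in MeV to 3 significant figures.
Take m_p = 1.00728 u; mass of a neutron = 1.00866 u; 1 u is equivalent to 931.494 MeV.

8.78 MeV/nucleon

Σm = 24·m_p + 28·m_n = 24.17472 + 28.24248 = 52.41720 u
Mass defect Δm = 52.41720 − 51.92734 = 0.48986 u
Binding energy = Δm·c² = 0.48986 × 931.494 MeV/u = 456.302 MeV
Per nucleon: 456.302 / 52 = 8.775 MeV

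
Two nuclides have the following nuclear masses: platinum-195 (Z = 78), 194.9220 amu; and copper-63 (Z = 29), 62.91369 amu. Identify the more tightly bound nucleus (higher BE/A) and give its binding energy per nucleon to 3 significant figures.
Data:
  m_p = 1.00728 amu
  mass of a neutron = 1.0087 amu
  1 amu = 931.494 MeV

copper-63; 8.77 MeV/nucleon

platinum-195: Σm = 78(1.00728) + 117(1.0087) = 196.58574 amu; Δm = 1.66374 amu; E_B = 1549.8 MeV; E_B/A = 7.948 MeV
copper-63: Σm = 29(1.00728) + 34(1.0087) = 63.50692 amu; Δm = 0.59323 amu; E_B = 552.59 MeV; E_B/A = 8.771 MeV
copper-63 has the higher binding energy per nucleon, so it is the more tightly bound nucleus.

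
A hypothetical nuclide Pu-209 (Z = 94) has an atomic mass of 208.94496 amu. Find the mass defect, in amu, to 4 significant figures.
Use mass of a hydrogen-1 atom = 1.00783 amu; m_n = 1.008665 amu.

1.788 amu

Σm = 94·m(¹H) + 115·m_n = 94.73602 + 115.996475 = 210.732495 amu
The mass defect is 210.732495 − 208.94496 = 1.787535 amu.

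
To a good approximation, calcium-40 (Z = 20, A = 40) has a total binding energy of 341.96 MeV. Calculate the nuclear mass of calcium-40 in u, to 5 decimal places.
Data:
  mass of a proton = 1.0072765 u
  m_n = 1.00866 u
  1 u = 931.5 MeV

Mass defect = 341.96 MeV / (931.5 MeV/u) = 0.3671068 u
Constituent mass = 20(1.0072765) + 20(1.00866) = 40.3187300 u
Nuclear mass = 40.3187300 − 0.3671068 = 39.9516232 u ≈ 39.95162 u (to 5 decimal places)

39.95162 u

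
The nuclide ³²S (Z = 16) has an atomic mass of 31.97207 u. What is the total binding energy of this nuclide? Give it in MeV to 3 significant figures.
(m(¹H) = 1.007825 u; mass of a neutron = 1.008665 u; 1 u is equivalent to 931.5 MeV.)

272 MeV

Z = 16, so N = A − Z = 32 − 16 = 16.
Mass of separated nucleons = 16(1.007825) + 16(1.008665) = 16.125200 + 16.138640 = 32.263840 u
The mass defect is 32.263840 − 31.97207 = 0.291770 u.
Converting to energy: 0.291770 u × 931.5 MeV/u = 271.784 MeV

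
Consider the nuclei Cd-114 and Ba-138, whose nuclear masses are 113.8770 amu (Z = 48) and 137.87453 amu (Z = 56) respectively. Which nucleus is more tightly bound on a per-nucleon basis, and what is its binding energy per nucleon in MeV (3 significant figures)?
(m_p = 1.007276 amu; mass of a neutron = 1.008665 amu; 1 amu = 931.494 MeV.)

Cd-114; 8.53 MeV/nucleon

Cd-114: Σm = 48(1.007276) + 66(1.008665) = 114.921138 amu; Δm = 1.044138 amu; E_B = 972.61 MeV; E_B/A = 8.532 MeV
Ba-138: Σm = 56(1.007276) + 82(1.008665) = 139.117986 amu; Δm = 1.243456 amu; E_B = 1158.3 MeV; E_B/A = 8.393 MeV
Cd-114 has the higher binding energy per nucleon, so it is the more tightly bound nucleus.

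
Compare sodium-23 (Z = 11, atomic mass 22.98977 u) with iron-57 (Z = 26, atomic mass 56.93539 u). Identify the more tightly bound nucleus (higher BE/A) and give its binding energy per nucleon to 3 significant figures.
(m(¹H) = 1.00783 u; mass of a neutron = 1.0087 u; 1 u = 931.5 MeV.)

sodium-23: Σm = 11(1.00783) + 12(1.0087) = 23.19053 u; Δm = 0.20076 u; E_B = 187.01 MeV; E_B/A = 8.131 MeV
iron-57: Σm = 26(1.00783) + 31(1.0087) = 57.47328 u; Δm = 0.53789 u; E_B = 501.04 MeV; E_B/A = 8.790 MeV
iron-57 has the higher binding energy per nucleon, so it is the more tightly bound nucleus.

iron-57; 8.79 MeV/nucleon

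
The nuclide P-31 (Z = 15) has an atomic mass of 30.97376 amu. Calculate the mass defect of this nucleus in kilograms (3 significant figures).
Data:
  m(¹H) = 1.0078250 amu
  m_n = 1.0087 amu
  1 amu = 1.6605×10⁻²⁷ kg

The nucleus contains 15 protons and 31 − 15 = 16 neutrons.
Total constituent mass: 15 × 1.0078250 + 16 × 1.0087 = 31.2565750 amu
Mass defect Δm = 31.2565750 − 30.97376 = 0.2828150 amu
In SI units: 0.2828150 amu × 1.6605×10⁻²⁷ kg/amu = 4.6961e-28 kg

4.70e-28 kg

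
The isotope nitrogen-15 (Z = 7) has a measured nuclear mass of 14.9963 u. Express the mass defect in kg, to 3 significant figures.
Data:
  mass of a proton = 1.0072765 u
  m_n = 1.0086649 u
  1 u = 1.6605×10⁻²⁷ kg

With 7 protons and 8 neutrons (A = 15):
Σm = 7·m_p + 8·m_n = 7.0509355 + 8.0693192 = 15.1202547 u
Δm = 15.1202547 − 14.9963 = 0.1239547 u
In SI units: 0.1239547 u × 1.6605×10⁻²⁷ kg/u = 2.0583e-28 kg

2.06e-28 kg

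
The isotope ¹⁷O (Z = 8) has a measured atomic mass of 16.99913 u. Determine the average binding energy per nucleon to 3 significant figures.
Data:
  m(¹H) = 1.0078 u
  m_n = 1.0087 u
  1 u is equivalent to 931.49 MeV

Σm = 8·m(¹H) + 9·m_n = 8.0624 + 9.0783 = 17.1407 u
Mass defect Δm = 17.1407 − 16.99913 = 0.14157 u
Binding energy = Δm·c² = 0.14157 × 931.49 MeV/u = 131.871 MeV
Dividing by A = 17 gives 7.757 MeV per nucleon.

7.76 MeV/nucleon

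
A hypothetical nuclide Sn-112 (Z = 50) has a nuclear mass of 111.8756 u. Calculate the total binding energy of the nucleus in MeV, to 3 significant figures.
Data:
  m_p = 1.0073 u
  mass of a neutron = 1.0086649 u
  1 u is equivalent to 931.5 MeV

956 MeV

The nucleus contains 50 protons and 112 − 50 = 62 neutrons.
Total constituent mass: 50 × 1.0073 + 62 × 1.0086649 = 112.9022238 u
The mass defect is 112.9022238 − 111.8756 = 1.0266238 u.
Converting to energy: 1.0266238 u × 931.5 MeV/u = 956.300 MeV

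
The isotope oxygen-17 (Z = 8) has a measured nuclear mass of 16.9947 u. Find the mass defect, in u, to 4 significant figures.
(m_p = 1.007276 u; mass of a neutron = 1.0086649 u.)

Σm = 8·m_p + 9·m_n = 8.058208 + 9.0779841 = 17.1361921 u
Δm = 17.1361921 − 16.9947 = 0.1414921 u

0.1415 u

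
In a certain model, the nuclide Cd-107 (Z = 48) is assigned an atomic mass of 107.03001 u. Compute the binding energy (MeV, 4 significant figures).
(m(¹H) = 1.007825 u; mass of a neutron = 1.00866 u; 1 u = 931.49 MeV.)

797.8 MeV

The nucleus contains 48 protons and 107 − 48 = 59 neutrons.
Mass of separated nucleons = 48(1.007825) + 59(1.00866) = 48.375600 + 59.51094 = 107.886540 u
Δm = 107.886540 − 107.03001 = 0.856530 u
E_B = 0.856530 × 931.49 = 797.849 MeV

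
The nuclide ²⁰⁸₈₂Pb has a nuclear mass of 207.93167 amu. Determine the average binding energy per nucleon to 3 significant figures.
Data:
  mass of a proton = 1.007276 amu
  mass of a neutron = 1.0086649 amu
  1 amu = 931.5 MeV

7.87 MeV/nucleon

Z = 82, so N = A − Z = 208 − 82 = 126.
Mass of separated nucleons = 82(1.007276) + 126(1.0086649) = 82.596632 + 127.0917774 = 209.6884094 amu
Mass defect Δm = 209.6884094 − 207.93167 = 1.7567394 amu
Binding energy = Δm·c² = 1.7567394 × 931.5 MeV/amu = 1636.40 MeV
Per nucleon: 1636.40 / 208 = 7.867 MeV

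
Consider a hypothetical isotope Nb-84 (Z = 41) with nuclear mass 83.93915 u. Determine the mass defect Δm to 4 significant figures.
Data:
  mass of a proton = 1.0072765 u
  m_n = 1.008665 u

0.7318 u

Z = 41, so N = A − Z = 84 − 41 = 43.
Mass of separated nucleons = 41(1.0072765) + 43(1.008665) = 41.2983365 + 43.372595 = 84.6709315 u
The mass defect is 84.6709315 − 83.93915 = 0.7317815 u.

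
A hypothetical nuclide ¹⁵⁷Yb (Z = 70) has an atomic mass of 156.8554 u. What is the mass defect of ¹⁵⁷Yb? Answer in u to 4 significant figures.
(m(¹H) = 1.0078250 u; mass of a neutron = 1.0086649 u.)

1.446 u

The nucleus contains 70 protons and 157 − 70 = 87 neutrons.
Total constituent mass: 70 × 1.0078250 + 87 × 1.0086649 = 158.3015963 u
The mass defect is 158.3015963 − 156.8554 = 1.4461963 u.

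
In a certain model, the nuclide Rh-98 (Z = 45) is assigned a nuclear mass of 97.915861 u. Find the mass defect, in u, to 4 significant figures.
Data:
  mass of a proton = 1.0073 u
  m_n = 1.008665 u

With 45 protons and 53 neutrons (A = 98):
Mass of separated nucleons = 45(1.0073) + 53(1.008665) = 45.3285 + 53.459245 = 98.787745 u
Δm = 98.787745 − 97.915861 = 0.871884 u

0.8719 u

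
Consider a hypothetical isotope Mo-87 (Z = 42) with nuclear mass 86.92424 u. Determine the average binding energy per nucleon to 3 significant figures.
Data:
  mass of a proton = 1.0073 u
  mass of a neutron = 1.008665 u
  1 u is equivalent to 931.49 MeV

8.27 MeV/nucleon

The nucleus contains 42 protons and 87 − 42 = 45 neutrons.
Σm = 42·m_p + 45·m_n = 42.3066 + 45.389925 = 87.696525 u
Mass defect Δm = 87.696525 − 86.92424 = 0.772285 u
Converting to energy: 0.772285 u × 931.49 MeV/u = 719.376 MeV
BE/A = 719.376 MeV / 87 = 8.269 MeV/nucleon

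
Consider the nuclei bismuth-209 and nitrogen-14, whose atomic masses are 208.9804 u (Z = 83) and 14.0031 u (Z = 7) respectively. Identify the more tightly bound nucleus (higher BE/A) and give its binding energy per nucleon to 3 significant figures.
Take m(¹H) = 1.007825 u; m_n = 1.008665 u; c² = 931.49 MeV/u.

bismuth-209; 7.85 MeV/nucleon

bismuth-209: Σm = 83(1.007825) + 126(1.008665) = 210.741265 u; Δm = 1.760865 u; E_B = 1640.2 MeV; E_B/A = 7.848 MeV
nitrogen-14: Σm = 7(1.007825) + 7(1.008665) = 14.115430 u; Δm = 0.112330 u; E_B = 104.63 MeV; E_B/A = 7.474 MeV
bismuth-209 has the higher binding energy per nucleon, so it is the more tightly bound nucleus.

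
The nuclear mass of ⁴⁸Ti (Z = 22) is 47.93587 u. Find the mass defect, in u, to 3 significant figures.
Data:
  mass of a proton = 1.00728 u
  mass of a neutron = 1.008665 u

Z = 22, so N = A − Z = 48 − 22 = 26.
Σm = 22·m_p + 26·m_n = 22.16016 + 26.225290 = 48.385450 u
Mass defect Δm = 48.385450 − 47.93587 = 0.449580 u

0.450 u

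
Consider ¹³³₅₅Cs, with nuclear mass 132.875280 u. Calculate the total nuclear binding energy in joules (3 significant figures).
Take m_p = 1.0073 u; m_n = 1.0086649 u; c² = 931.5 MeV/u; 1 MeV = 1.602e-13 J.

Z = 55, so N = A − Z = 133 − 55 = 78.
Σm = 55·m_p + 78·m_n = 55.4015 + 78.6758622 = 134.0773622 u
The mass defect is 134.0773622 − 132.875280 = 1.2020822 u.
Binding energy = Δm·c² = 1.2020822 × 931.5 MeV/u = 1119.74 MeV
In joules: 1119.74 MeV × 1.602e-13 J/MeV = 1.7938e-10 J

1.79e-10 J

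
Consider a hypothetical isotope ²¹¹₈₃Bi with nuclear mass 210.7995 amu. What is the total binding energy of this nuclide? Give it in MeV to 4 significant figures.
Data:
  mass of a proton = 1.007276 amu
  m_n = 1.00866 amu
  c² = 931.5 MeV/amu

1782 MeV

Σm = 83·m_p + 128·m_n = 83.603908 + 129.10848 = 212.712388 amu
Mass defect Δm = 212.712388 − 210.7995 = 1.912888 amu
E_B = 1.912888 × 931.5 = 1781.86 MeV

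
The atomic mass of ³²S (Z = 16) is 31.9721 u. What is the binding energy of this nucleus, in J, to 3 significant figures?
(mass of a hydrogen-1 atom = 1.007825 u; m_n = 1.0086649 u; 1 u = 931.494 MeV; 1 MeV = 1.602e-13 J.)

Z = 16, so N = A − Z = 32 − 16 = 16.
Total constituent mass: 16 × 1.007825 + 16 × 1.0086649 = 32.2638384 u
Δm = 32.2638384 − 31.9721 = 0.2917384 u
Binding energy = Δm·c² = 0.2917384 × 931.494 MeV/u = 271.753 MeV
In joules: 271.753 MeV × 1.602e-13 J/MeV = 4.3535e-11 J

4.35e-11 J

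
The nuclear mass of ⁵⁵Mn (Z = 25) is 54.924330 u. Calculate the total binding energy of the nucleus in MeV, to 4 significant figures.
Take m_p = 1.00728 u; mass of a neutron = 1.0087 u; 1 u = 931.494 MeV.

With 25 protons and 30 neutrons (A = 55):
Σm = 25·m_p + 30·m_n = 25.18200 + 30.2610 = 55.44300 u
Mass defect Δm = 55.44300 − 54.924330 = 0.518670 u
Converting to energy: 0.518670 u × 931.494 MeV/u = 483.138 MeV

483.1 MeV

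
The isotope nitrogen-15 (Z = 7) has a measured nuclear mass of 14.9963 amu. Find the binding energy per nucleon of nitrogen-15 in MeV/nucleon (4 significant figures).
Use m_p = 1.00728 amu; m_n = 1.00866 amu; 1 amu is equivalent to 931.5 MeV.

Mass of separated nucleons = 7(1.00728) + 8(1.00866) = 7.05096 + 8.06928 = 15.12024 amu
Mass defect Δm = 15.12024 − 14.9963 = 0.12394 amu
Binding energy = Δm·c² = 0.12394 × 931.5 MeV/amu = 115.450 MeV
Per nucleon: 115.450 / 15 = 7.697 MeV

7.697 MeV/nucleon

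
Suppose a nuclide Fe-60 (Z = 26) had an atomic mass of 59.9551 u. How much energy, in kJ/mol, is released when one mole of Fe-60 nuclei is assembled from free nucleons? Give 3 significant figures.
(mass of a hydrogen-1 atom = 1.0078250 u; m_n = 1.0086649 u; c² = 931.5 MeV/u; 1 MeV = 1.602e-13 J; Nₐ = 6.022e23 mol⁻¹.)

The nucleus contains 26 protons and 60 − 26 = 34 neutrons.
Mass of separated nucleons = 26(1.0078250) + 34(1.0086649) = 26.2034500 + 34.2946066 = 60.4980566 u
Δm = 60.4980566 − 59.9551 = 0.5429566 u
Converting to energy: 0.5429566 u × 931.5 MeV/u = 505.764 MeV
Per nucleus in joules: 505.764 MeV × 1.602e-13 J/MeV = 8.1023e-11 J
Per mole: 8.1023e-11 J × 6.022e23 mol⁻¹ = 4.8792e+13 J/mol

4.88e+10 kJ/mol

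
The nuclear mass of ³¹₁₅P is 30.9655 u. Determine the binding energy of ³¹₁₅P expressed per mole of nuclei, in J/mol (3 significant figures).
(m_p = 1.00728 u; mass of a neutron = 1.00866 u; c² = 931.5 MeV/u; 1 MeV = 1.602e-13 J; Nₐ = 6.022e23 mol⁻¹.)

2.54e+13 J/mol

Mass of separated nucleons = 15(1.00728) + 16(1.00866) = 15.10920 + 16.13856 = 31.24776 u
Mass defect Δm = 31.24776 − 30.9655 = 0.28226 u
E_B = 0.28226 × 931.5 = 262.925 MeV
Per nucleus in joules: 262.925 MeV × 1.602e-13 J/MeV = 4.2121e-11 J
Per mole: 4.2121e-11 J × 6.022e23 mol⁻¹ = 2.5365e+13 J/mol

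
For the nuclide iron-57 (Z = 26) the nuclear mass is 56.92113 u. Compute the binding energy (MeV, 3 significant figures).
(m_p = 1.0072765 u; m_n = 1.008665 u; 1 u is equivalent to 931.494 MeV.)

500 MeV

With 26 protons and 31 neutrons (A = 57):
Total constituent mass: 26 × 1.0072765 + 31 × 1.008665 = 57.4578040 u
Mass defect Δm = 57.4578040 − 56.92113 = 0.5366740 u
Binding energy = Δm·c² = 0.5366740 × 931.494 MeV/u = 499.909 MeV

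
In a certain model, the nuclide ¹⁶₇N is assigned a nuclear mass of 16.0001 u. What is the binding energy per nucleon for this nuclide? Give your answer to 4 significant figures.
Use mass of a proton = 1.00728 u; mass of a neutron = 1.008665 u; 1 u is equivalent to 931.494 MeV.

7.501 MeV/nucleon

Z = 7, so N = A − Z = 16 − 7 = 9.
Σm = 7·m_p + 9·m_n = 7.05096 + 9.077985 = 16.128945 u
Mass defect Δm = 16.128945 − 16.0001 = 0.128845 u
Binding energy = Δm·c² = 0.128845 × 931.494 MeV/u = 120.018 MeV
BE/A = 120.018 MeV / 16 = 7.501 MeV/nucleon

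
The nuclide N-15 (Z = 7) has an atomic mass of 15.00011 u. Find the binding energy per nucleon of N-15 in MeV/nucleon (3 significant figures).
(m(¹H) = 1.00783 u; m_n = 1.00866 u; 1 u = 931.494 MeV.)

7.70 MeV/nucleon

The nucleus contains 7 protons and 15 − 7 = 8 neutrons.
Mass of separated nucleons = 7(1.00783) + 8(1.00866) = 7.05481 + 8.06928 = 15.12409 u
Δm = 15.12409 − 15.00011 = 0.12398 u
E_B = 0.12398 × 931.494 = 115.487 MeV
Per nucleon: 115.487 / 15 = 7.699 MeV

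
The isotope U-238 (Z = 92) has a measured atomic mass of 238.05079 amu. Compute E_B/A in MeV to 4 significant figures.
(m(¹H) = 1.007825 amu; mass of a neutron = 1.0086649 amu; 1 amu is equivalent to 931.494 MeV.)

Σm = 92·m(¹H) + 146·m_n = 92.719900 + 147.2650754 = 239.9849754 amu
The mass defect is 239.9849754 − 238.05079 = 1.9341854 amu.
Binding energy = Δm·c² = 1.9341854 × 931.494 MeV/amu = 1801.68 MeV
Per nucleon: 1801.68 / 238 = 7.570 MeV

7.570 MeV/nucleon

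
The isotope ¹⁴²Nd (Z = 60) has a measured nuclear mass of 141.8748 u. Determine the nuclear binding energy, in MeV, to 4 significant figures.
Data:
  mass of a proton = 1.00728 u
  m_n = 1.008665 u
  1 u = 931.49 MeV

Total constituent mass: 60 × 1.00728 + 82 × 1.008665 = 143.147330 u
Mass defect Δm = 143.147330 − 141.8748 = 1.272530 u
Converting to energy: 1.272530 u × 931.49 MeV/u = 1185.35 MeV

1185 MeV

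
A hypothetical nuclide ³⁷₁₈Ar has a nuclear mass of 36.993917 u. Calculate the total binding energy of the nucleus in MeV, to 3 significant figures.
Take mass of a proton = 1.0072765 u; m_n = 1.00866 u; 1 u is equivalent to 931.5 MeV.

The nucleus contains 18 protons and 37 − 18 = 19 neutrons.
Mass of separated nucleons = 18(1.0072765) + 19(1.00866) = 18.1309770 + 19.16454 = 37.2955170 u
The mass defect is 37.2955170 − 36.993917 = 0.3016000 u.
E_B = 0.3016000 × 931.5 = 280.940 MeV

281 MeV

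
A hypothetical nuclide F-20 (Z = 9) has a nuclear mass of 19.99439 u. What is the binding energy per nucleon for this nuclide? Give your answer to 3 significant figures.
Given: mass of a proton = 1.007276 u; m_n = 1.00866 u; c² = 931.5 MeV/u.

7.75 MeV/nucleon

Mass of separated nucleons = 9(1.007276) + 11(1.00866) = 9.065484 + 11.09526 = 20.160744 u
Mass defect Δm = 20.160744 − 19.99439 = 0.166354 u
Converting to energy: 0.166354 u × 931.5 MeV/u = 154.959 MeV
Dividing by A = 20 gives 7.748 MeV per nucleon.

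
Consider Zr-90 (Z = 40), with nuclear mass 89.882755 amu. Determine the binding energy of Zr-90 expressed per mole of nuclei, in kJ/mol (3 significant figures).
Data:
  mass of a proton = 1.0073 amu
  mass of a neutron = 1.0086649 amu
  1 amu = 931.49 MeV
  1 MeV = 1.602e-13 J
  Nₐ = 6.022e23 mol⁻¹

7.57e+10 kJ/mol

Z = 40, so N = A − Z = 90 − 40 = 50.
Total constituent mass: 40 × 1.0073 + 50 × 1.0086649 = 90.7252450 amu
Mass defect Δm = 90.7252450 − 89.882755 = 0.8424900 amu
E_B = 0.8424900 × 931.49 = 784.771 MeV
Per nucleus in joules: 784.771 MeV × 1.602e-13 J/MeV = 1.2572e-10 J
Per mole: 1.2572e-10 J × 6.022e23 mol⁻¹ = 7.5709e+13 J/mol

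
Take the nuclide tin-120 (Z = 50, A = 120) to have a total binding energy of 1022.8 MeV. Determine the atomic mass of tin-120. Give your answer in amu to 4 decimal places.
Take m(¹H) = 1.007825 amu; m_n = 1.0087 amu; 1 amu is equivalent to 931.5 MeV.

Mass defect = 1022.8 MeV / (931.5 MeV/amu) = 1.098014 amu
Constituent mass = 50(1.007825) + 70(1.0087) = 121.000250 amu
Atomic mass = 121.000250 − 1.098014 = 119.902236 amu ≈ 119.9022 amu (to 4 decimal places)

119.9022 amu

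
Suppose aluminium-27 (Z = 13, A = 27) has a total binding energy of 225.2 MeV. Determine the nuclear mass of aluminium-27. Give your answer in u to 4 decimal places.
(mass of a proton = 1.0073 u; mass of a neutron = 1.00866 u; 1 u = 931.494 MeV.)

26.9744 u

Mass defect = 225.2 MeV / (931.494 MeV/u) = 0.241762 u
Constituent mass = 13(1.0073) + 14(1.00866) = 27.21614 u
Nuclear mass = 27.21614 − 0.241762 = 26.974378 u ≈ 26.9744 u (to 4 decimal places)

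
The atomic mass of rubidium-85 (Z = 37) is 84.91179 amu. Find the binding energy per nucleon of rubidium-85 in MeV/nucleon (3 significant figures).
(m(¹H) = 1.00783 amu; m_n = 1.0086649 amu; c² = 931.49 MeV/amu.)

8.70 MeV/nucleon

Mass of separated nucleons = 37(1.00783) + 48(1.0086649) = 37.28971 + 48.4159152 = 85.7056252 amu
The mass defect is 85.7056252 − 84.91179 = 0.7938352 amu.
E_B = 0.7938352 × 931.49 = 739.450 MeV
Per nucleon: 739.450 / 85 = 8.699 MeV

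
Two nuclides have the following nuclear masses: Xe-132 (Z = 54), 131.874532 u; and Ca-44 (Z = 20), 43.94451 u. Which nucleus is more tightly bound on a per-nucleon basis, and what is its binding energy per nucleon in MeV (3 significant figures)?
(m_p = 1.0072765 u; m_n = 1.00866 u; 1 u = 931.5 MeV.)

Ca-44; 8.66 MeV/nucleon

Xe-132: Σm = 54(1.0072765) + 78(1.00866) = 133.0684110 u; Δm = 1.1938790 u; E_B = 1112.0983 MeV; E_B/A = 8.42499 MeV
Ca-44: Σm = 20(1.0072765) + 24(1.00866) = 44.3533700 u; Δm = 0.4088600 u; E_B = 380.85 MeV; E_B/A = 8.656 MeV
Ca-44 has the higher binding energy per nucleon, so it is the more tightly bound nucleus.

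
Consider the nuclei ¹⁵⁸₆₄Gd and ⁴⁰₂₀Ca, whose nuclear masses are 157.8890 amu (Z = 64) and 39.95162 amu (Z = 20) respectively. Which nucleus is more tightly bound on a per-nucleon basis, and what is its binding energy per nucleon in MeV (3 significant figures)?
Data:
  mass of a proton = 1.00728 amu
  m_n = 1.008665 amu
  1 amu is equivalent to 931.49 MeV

⁴⁰₂₀Ca; 8.55 MeV/nucleon

¹⁵⁸₆₄Gd: Σm = 64(1.00728) + 94(1.008665) = 159.280430 amu; Δm = 1.391430 amu; E_B = 1296.1 MeV; E_B/A = 8.203 MeV
⁴⁰₂₀Ca: Σm = 20(1.00728) + 20(1.008665) = 40.318900 amu; Δm = 0.367280 amu; E_B = 342.12 MeV; E_B/A = 8.553 MeV
⁴⁰₂₀Ca has the higher binding energy per nucleon, so it is the more tightly bound nucleus.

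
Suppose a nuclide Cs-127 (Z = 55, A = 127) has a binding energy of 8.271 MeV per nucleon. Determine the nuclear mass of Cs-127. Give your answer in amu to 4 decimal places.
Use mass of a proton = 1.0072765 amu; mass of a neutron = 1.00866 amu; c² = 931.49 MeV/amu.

Total binding energy = 127 × 8.271 = 1050.417 MeV
Mass defect = 1050.417 MeV / (931.49 MeV/amu) = 1.127674 amu
Constituent mass = 55(1.0072765) + 72(1.00866) = 128.0237275 amu
Nuclear mass = 128.0237275 − 1.127674 = 126.8960535 amu ≈ 126.8961 amu (to 4 decimal places)

126.8961 amu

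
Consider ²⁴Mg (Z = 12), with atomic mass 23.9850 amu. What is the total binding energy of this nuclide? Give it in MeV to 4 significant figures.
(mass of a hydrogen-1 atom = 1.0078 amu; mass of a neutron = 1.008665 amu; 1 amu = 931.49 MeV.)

Mass of separated nucleons = 12(1.0078) + 12(1.008665) = 12.0936 + 12.103980 = 24.197580 amu
Mass defect Δm = 24.197580 − 23.9850 = 0.212580 amu
E_B = 0.212580 × 931.49 = 198.016 MeV

198.0 MeV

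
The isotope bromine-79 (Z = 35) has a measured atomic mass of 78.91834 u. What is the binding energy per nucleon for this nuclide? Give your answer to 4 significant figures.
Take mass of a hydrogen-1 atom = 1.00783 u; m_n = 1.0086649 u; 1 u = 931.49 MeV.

The nucleus contains 35 protons and 79 − 35 = 44 neutrons.
Σm = 35·m(¹H) + 44·m_n = 35.27405 + 44.3812556 = 79.6553056 u
The mass defect is 79.6553056 − 78.91834 = 0.7369656 u.
Binding energy = Δm·c² = 0.7369656 × 931.49 MeV/u = 686.476 MeV
Dividing by A = 79 gives 8.690 MeV per nucleon.

8.690 MeV/nucleon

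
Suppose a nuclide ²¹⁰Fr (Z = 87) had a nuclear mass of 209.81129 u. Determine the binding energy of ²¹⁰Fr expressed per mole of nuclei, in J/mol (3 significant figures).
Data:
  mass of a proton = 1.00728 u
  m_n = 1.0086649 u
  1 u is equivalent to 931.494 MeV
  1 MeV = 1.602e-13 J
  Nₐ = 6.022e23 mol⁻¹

Σm = 87·m_p + 123·m_n = 87.63336 + 124.0657827 = 211.6991427 u
The mass defect is 211.6991427 − 209.81129 = 1.8878527 u.
E_B = 1.8878527 × 931.494 = 1758.52 MeV
Per nucleus in joules: 1758.52 MeV × 1.602e-13 J/MeV = 2.8171e-10 J
Per mole: 2.8171e-10 J × 6.022e23 mol⁻¹ = 1.6965e+14 J/mol

1.70e+14 J/mol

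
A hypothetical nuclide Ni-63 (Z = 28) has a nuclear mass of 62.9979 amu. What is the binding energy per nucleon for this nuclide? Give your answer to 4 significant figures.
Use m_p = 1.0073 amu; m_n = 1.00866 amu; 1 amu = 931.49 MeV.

7.535 MeV/nucleon

The nucleus contains 28 protons and 63 − 28 = 35 neutrons.
Mass of separated nucleons = 28(1.0073) + 35(1.00866) = 28.2044 + 35.30310 = 63.50750 amu
The mass defect is 63.50750 − 62.9979 = 0.50960 amu.
E_B = 0.50960 × 931.49 = 474.687 MeV
Dividing by A = 63 gives 7.535 MeV per nucleon.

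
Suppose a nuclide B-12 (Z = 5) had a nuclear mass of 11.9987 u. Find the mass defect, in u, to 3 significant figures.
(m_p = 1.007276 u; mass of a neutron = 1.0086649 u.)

0.0983 u

Total constituent mass: 5 × 1.007276 + 7 × 1.0086649 = 12.0970343 u
Mass defect Δm = 12.0970343 − 11.9987 = 0.0983343 u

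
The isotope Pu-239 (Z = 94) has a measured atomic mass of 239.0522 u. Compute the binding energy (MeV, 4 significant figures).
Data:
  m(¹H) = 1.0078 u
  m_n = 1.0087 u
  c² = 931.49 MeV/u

Σm = 94·m(¹H) + 145·m_n = 94.7332 + 146.2615 = 240.9947 u
Mass defect Δm = 240.9947 − 239.0522 = 1.9425 u
E_B = 1.9425 × 931.49 = 1809.42 MeV

1809 MeV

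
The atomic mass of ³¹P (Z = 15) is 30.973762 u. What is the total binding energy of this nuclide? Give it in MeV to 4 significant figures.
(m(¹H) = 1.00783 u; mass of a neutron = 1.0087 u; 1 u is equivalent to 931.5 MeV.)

263.5 MeV

Z = 15, so N = A − Z = 31 − 15 = 16.
Σm = 15·m(¹H) + 16·m_n = 15.11745 + 16.1392 = 31.25665 u
Δm = 31.25665 − 30.973762 = 0.282888 u
E_B = 0.282888 × 931.5 = 263.510 MeV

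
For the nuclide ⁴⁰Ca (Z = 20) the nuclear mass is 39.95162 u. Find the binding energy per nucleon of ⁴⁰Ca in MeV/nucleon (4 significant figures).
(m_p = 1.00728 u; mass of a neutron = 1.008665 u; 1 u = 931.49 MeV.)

8.553 MeV/nucleon

Z = 20, so N = A − Z = 40 − 20 = 20.
Total constituent mass: 20 × 1.00728 + 20 × 1.008665 = 40.318900 u
The mass defect is 40.318900 − 39.95162 = 0.367280 u.
E_B = 0.367280 × 931.49 = 342.118 MeV
Per nucleon: 342.118 / 40 = 8.553 MeV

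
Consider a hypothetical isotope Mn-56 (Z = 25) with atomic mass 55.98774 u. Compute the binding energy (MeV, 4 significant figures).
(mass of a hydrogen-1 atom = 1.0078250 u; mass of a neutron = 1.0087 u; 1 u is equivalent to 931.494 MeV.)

444.9 MeV

The nucleus contains 25 protons and 56 − 25 = 31 neutrons.
Σm = 25·m(¹H) + 31·m_n = 25.1956250 + 31.2697 = 56.4653250 u
Δm = 56.4653250 − 55.98774 = 0.4775850 u
E_B = 0.4775850 × 931.494 = 444.868 MeV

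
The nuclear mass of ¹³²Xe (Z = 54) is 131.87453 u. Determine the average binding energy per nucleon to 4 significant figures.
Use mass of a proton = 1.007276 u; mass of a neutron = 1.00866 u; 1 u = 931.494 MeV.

8.425 MeV/nucleon

The nucleus contains 54 protons and 132 − 54 = 78 neutrons.
Total constituent mass: 54 × 1.007276 + 78 × 1.00866 = 133.068384 u
Δm = 133.068384 − 131.87453 = 1.193854 u
Binding energy = Δm·c² = 1.193854 × 931.494 MeV/u = 1112.07 MeV
Dividing by A = 132 gives 8.425 MeV per nucleon.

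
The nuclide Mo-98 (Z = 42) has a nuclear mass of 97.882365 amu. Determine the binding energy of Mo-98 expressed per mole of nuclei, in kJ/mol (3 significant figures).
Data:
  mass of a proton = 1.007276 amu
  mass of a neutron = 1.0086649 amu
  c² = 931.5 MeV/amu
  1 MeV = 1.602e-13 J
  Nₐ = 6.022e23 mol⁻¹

Mass of separated nucleons = 42(1.007276) + 56(1.0086649) = 42.305592 + 56.4852344 = 98.7908264 amu
Mass defect Δm = 98.7908264 − 97.882365 = 0.9084614 amu
Converting to energy: 0.9084614 amu × 931.5 MeV/amu = 846.232 MeV
Per nucleus in joules: 846.232 MeV × 1.602e-13 J/MeV = 1.3557e-10 J
Per mole: 1.3557e-10 J × 6.022e23 mol⁻¹ = 8.1640e+13 J/mol

8.16e+10 kJ/mol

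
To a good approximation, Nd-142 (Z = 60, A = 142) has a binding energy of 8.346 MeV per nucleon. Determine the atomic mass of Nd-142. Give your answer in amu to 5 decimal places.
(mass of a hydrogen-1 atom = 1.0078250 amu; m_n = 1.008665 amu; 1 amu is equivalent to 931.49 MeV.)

Total binding energy = 142 × 8.346 = 1185.132 MeV
Mass defect = 1185.132 MeV / (931.49 MeV/amu) = 1.2722971 amu
Constituent mass = 60(1.0078250) + 82(1.008665) = 143.1800300 amu
Atomic mass = 143.1800300 − 1.2722971 = 141.9077329 amu ≈ 141.90773 amu (to 5 decimal places)

141.90773 amu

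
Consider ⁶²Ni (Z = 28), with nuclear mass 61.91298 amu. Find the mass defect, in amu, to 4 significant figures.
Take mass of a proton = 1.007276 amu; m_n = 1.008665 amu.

The nucleus contains 28 protons and 62 − 28 = 34 neutrons.
Mass of separated nucleons = 28(1.007276) + 34(1.008665) = 28.203728 + 34.294610 = 62.498338 amu
Δm = 62.498338 − 61.91298 = 0.585358 amu

0.5854 amu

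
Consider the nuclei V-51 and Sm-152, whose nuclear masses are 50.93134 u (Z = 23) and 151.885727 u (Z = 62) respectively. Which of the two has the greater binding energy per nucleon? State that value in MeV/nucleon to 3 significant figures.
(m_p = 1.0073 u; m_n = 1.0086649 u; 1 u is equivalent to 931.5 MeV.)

V-51: Σm = 23(1.0073) + 28(1.0086649) = 51.4105172 u; Δm = 0.4791772 u; E_B = 446.35 MeV; E_B/A = 8.752 MeV
Sm-152: Σm = 62(1.0073) + 90(1.0086649) = 153.2324410 u; Δm = 1.3467140 u; E_B = 1254.5 MeV; E_B/A = 8.253 MeV
V-51 has the higher binding energy per nucleon, so it is the more tightly bound nucleus.

V-51; 8.75 MeV/nucleon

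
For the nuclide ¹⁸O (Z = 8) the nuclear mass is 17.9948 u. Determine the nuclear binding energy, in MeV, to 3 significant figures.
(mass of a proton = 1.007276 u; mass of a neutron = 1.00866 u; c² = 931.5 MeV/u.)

Z = 8, so N = A − Z = 18 − 8 = 10.
Total constituent mass: 8 × 1.007276 + 10 × 1.00866 = 18.144808 u
Δm = 18.144808 − 17.9948 = 0.150008 u
E_B = 0.150008 × 931.5 = 139.732 MeV

140 MeV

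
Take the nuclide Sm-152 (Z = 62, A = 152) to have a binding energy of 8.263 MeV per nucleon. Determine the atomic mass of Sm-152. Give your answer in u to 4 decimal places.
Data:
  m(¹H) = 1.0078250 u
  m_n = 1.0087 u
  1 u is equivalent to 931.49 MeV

Total binding energy = 152 × 8.263 = 1255.976 MeV
Mass defect = 1255.976 MeV / (931.49 MeV/u) = 1.348352 u
Constituent mass = 62(1.0078250) + 90(1.0087) = 153.2681500 u
Atomic mass = 153.2681500 − 1.348352 = 151.9197980 u ≈ 151.9198 u (to 4 decimal places)

151.9198 u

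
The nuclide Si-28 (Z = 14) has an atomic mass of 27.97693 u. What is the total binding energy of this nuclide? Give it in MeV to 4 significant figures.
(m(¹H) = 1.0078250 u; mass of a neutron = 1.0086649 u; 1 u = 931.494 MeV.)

With 14 protons and 14 neutrons (A = 28):
Total constituent mass: 14 × 1.0078250 + 14 × 1.0086649 = 28.2308586 u
Mass defect Δm = 28.2308586 − 27.97693 = 0.2539286 u
Converting to energy: 0.2539286 u × 931.494 MeV/u = 236.533 MeV

236.5 MeV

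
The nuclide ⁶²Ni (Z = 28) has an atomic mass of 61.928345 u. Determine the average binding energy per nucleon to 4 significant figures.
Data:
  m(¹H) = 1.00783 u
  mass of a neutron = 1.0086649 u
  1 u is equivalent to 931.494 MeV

8.797 MeV/nucleon

Z = 28, so N = A − Z = 62 − 28 = 34.
Mass of separated nucleons = 28(1.00783) + 34(1.0086649) = 28.21924 + 34.2946066 = 62.5138466 u
The mass defect is 62.5138466 − 61.928345 = 0.5855016 u.
Converting to energy: 0.5855016 u × 931.494 MeV/u = 545.391 MeV
BE/A = 545.391 MeV / 62 = 8.797 MeV/nucleon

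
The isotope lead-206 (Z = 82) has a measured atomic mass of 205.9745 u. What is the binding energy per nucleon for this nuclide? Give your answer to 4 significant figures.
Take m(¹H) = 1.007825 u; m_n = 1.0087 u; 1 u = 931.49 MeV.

7.895 MeV/nucleon

With 82 protons and 124 neutrons (A = 206):
Mass of separated nucleons = 82(1.007825) + 124(1.0087) = 82.641650 + 125.0788 = 207.720450 u
Δm = 207.720450 − 205.9745 = 1.745950 u
E_B = 1.745950 × 931.49 = 1626.33 MeV
Dividing by A = 206 gives 7.895 MeV per nucleon.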